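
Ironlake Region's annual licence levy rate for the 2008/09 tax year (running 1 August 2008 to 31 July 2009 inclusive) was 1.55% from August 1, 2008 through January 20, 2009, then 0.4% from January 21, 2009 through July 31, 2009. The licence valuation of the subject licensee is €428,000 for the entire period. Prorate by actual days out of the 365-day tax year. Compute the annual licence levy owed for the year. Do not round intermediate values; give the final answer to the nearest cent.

August 1, 2008 – January 20, 2009: 173 days at 1.55% → €428,000 × 1.55% × 173/365 = €3,144.3342
January 21 – July 31, 2009: 192 days at 0.4% → €428,000 × 0.4% × 192/365 = €900.5589
Total = €4,044.8932

€4,044.89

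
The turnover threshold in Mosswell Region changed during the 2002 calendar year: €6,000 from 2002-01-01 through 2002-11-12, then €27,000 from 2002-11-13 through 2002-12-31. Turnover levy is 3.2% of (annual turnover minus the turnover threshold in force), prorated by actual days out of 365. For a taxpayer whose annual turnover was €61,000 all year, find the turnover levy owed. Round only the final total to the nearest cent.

€1,669.79

2002-01-01 to 2002-11-12: 316 days, exemption €6,000 → (€61,000 − €6,000) × 3.2% × 316/365 = €1,523.7260
2002-11-13 to 2002-12-31: 49 days, exemption €27,000 → (€61,000 − €27,000) × 3.2% × 49/365 = €146.0603
Total = €1,669.7863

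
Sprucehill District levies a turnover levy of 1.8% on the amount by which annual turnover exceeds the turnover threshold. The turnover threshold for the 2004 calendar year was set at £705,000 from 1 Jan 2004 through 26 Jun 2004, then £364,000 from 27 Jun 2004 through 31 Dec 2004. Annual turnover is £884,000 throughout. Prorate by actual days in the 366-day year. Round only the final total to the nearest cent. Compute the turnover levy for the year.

£6,374.85

1 Jan – 26 Jun 2004: 178 days, exemption £705,000 → (£884,000 − £705,000) × 1.8% × 178/366 = £1,566.9836
27 Jun – 31 Dec 2004: 188 days, exemption £364,000 → (£884,000 − £364,000) × 1.8% × 188/366 = £4,807.8689
Total = £6,374.8525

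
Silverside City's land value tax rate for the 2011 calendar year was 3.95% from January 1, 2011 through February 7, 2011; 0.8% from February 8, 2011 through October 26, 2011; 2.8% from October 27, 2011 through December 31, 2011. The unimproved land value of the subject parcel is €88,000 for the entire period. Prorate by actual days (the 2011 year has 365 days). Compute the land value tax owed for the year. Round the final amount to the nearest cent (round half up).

€1,310.84

January 1 – February 7, 2011: 38 days at 3.95% → €88,000 × 3.95% × 38/365 = €361.8849
February 8 – October 26, 2011: 261 days at 0.8% → €88,000 × 0.8% × 261/365 = €503.4082
October 27 – December 31, 2011: 66 days at 2.8% → €88,000 × 2.8% × 66/365 = €445.5452
Total = €1,310.8384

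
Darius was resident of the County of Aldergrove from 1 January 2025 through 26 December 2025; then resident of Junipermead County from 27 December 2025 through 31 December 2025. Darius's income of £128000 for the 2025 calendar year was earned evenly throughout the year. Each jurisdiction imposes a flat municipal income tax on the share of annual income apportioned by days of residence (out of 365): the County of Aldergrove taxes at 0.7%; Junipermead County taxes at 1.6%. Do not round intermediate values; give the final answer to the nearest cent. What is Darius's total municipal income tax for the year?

The County of Aldergrove, 1 January – 26 December 2025: 360 days → £128000 × 0.7% × 360/365 = £883.7260
Junipermead County, 27 December – 31 December 2025: 5 days → £128000 × 1.6% × 5/365 = £28.0548
Total = £911.7808

£911.78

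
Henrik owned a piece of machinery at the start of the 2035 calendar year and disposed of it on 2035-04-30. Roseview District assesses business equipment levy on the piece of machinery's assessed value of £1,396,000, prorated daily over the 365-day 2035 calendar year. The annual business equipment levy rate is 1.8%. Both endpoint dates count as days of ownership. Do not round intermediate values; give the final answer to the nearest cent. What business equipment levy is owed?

£8,261.26

Days held (2035-01-01 to 2035-04-30): 120 out of 365
Tax = £1,396,000 × 1.8% × 120/365 = £8,261.2603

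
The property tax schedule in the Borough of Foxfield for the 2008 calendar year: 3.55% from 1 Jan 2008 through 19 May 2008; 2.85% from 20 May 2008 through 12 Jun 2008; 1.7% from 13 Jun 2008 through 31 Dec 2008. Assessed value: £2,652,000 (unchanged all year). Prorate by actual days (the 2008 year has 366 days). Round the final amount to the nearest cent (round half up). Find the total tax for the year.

£65,850.75

1 Jan – 19 May 2008: 140 days at 3.55% → £2,652,000 × 3.55% × 140/366 = £36,012.1311
20 May – 12 Jun 2008: 24 days at 2.85% → £2,652,000 × 2.85% × 24/366 = £4,956.1967
13 Jun – 31 Dec 2008: 202 days at 1.7% → £2,652,000 × 1.7% × 202/366 = £24,882.4262
Total = £65,850.7541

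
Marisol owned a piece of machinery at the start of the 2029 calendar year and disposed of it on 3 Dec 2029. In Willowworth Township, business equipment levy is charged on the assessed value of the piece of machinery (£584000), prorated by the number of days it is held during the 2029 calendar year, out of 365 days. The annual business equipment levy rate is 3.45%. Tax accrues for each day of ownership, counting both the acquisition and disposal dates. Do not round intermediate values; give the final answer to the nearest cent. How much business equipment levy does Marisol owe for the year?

Days held (1 Jan – 3 Dec 2029): 337 out of 365
Tax = £584000 × 3.45% × 337/365 = £18602.4000

£18602.40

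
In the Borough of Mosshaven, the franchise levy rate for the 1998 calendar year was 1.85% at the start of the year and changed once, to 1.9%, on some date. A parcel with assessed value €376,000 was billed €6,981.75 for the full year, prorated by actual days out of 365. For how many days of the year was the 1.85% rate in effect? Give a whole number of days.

315 days

Let d = days at the first rate; then 365 − d days at the second rate.
€376,000 × [1.85%·d + 1.9%·(365−d)] / 365 = €6,981.75
Solving gives d = 315, so the new rate took effect on 12 Nov 1998.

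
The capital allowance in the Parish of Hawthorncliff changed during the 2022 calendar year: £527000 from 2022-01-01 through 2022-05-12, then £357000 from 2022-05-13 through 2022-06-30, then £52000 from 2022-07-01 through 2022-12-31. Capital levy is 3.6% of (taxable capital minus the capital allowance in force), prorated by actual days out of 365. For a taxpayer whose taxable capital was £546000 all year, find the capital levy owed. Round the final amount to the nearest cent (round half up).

2022-01-01 to 2022-05-12: 132 days, exemption £527000 → (£546000 − £527000) × 3.6% × 132/365 = £247.3644
2022-05-13 to 2022-06-30: 49 days, exemption £357000 → (£546000 − £357000) × 3.6% × 49/365 = £913.4137
2022-07-01 to 2022-12-31: 184 days, exemption £52000 → (£546000 − £52000) × 3.6% × 184/365 = £8965.0849
Total = £10125.8630

£10125.86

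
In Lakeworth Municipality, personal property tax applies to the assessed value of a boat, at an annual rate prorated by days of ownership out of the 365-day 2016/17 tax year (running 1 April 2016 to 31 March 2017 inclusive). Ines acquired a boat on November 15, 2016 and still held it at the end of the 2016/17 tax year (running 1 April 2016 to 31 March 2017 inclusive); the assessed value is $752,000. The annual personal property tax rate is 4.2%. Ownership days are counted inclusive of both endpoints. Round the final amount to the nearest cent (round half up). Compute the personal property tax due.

Days held (November 15, 2016 – March 31, 2017): 137 out of 365
Tax = $752,000 × 4.2% × 137/365 = $11,854.8164

$11,854.82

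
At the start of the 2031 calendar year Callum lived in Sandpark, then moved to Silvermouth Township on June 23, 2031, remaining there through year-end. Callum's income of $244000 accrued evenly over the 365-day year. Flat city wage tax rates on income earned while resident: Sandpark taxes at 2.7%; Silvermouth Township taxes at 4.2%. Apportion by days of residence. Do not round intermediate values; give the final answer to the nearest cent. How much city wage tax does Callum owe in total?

$8513.26

Sandpark, January 1 – June 22, 2031: 173 days → $244000 × 2.7% × 173/365 = $3122.5315
Silvermouth Township, June 23 – December 31, 2031: 192 days → $244000 × 4.2% × 192/365 = $5390.7288
Total = $8513.2603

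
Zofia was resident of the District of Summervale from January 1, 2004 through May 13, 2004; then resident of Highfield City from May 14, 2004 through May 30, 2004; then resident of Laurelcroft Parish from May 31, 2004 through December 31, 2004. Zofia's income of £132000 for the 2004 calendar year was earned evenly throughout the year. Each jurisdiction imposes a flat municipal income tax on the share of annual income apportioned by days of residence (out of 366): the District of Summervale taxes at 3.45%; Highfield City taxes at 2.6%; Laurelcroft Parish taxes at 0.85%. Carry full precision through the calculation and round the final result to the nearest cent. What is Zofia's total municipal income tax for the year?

The District of Summervale, January 1 – May 13, 2004: 134 days → £132000 × 3.45% × 134/366 = £1667.3115
Highfield City, May 14 – May 30, 2004: 17 days → £132000 × 2.6% × 17/366 = £159.4098
Laurelcroft Parish, May 31 – December 31, 2004: 215 days → £132000 × 0.85% × 215/366 = £659.0984
Total = £2485.8197

£2485.82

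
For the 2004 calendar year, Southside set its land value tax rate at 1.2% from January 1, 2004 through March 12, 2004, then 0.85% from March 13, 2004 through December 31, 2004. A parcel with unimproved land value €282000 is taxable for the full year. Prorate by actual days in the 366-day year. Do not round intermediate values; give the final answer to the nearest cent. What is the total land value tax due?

€2591.16

January 1 – March 12, 2004: 72 days at 1.2% → €282000 × 1.2% × 72/366 = €665.7049
March 13 – December 31, 2004: 294 days at 0.85% → €282000 × 0.85% × 294/366 = €1925.4590
Total = €2591.1639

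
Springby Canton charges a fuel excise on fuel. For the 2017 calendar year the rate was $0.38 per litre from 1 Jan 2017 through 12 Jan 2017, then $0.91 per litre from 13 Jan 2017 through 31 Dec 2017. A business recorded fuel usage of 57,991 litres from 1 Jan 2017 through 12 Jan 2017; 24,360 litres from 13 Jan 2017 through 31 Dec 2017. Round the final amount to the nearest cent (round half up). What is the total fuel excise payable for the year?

1 Jan – 12 Jan 2017: 57,991 litres at $0.38/litre → $22,036.58
13 Jan – 31 Dec 2017: 24,360 litres at $0.91/litre → $22,167.60

$44,204.18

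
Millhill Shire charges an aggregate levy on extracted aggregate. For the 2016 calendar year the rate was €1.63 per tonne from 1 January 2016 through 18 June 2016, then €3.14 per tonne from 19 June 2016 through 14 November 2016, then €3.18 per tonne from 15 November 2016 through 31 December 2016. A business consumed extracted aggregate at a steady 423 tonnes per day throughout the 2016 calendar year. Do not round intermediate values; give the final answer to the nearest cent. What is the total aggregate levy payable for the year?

1 January – 18 June 2016: 170 days × 423 tonnes/day = 71,910 tonnes at €1.63/tonne → €117213.30
19 June – 14 November 2016: 149 days × 423 tonnes/day = 63,027 tonnes at €3.14/tonne → €197904.78
15 November – 31 December 2016: 47 days × 423 tonnes/day = 19,881 tonnes at €3.18/tonne → €63221.58

€378339.66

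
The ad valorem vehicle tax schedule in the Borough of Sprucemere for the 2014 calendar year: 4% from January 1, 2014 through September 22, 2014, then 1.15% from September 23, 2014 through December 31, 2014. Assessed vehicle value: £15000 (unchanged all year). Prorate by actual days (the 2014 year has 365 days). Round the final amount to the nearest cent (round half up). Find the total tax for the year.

January 1 – September 22, 2014: 265 days at 4% → £15000 × 4% × 265/365 = £435.6164
September 23 – December 31, 2014: 100 days at 1.15% → £15000 × 1.15% × 100/365 = £47.2603
Total = £482.8767

£482.88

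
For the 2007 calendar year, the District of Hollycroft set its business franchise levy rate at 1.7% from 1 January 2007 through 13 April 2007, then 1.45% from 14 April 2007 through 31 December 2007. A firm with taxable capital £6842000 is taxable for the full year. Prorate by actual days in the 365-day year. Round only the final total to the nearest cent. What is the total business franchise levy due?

£104035.89

1 January – 13 April 2007: 103 days at 1.7% → £6842000 × 1.7% × 103/365 = £32822.8548
14 April – 31 December 2007: 262 days at 1.45% → £6842000 × 1.45% × 262/365 = £71213.0356
Total = £104035.8904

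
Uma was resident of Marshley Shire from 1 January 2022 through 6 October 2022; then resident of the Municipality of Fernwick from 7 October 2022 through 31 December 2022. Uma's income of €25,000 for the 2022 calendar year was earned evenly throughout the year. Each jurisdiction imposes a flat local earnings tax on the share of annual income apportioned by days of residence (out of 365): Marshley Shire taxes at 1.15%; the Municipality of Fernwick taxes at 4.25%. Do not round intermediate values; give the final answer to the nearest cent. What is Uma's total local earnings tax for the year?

Marshley Shire, 1 January – 6 October 2022: 279 days → €25,000 × 1.15% × 279/365 = €219.7603
The Municipality of Fernwick, 7 October – 31 December 2022: 86 days → €25,000 × 4.25% × 86/365 = €250.3425
Total = €470.1027

€470.10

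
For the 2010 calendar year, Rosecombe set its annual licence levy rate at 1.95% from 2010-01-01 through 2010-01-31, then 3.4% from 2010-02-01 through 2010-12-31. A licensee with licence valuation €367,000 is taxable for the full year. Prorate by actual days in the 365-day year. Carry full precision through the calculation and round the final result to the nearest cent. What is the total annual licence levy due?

€12,026.04

2010-01-01 to 2010-01-31: 31 days at 1.95% → €367,000 × 1.95% × 31/365 = €607.8123
2010-02-01 to 2010-12-31: 334 days at 3.4% → €367,000 × 3.4% × 334/365 = €11,418.2247
Total = €12,026.0370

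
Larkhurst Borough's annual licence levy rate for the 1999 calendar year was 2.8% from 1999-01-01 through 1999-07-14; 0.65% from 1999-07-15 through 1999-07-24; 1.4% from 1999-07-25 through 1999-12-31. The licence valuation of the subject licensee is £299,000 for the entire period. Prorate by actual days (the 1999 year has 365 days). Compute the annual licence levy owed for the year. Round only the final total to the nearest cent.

1999-01-01 to 1999-07-14: 195 days at 2.8% → £299,000 × 2.8% × 195/365 = £4,472.7123
1999-07-15 to 1999-07-24: 10 days at 0.65% → £299,000 × 0.65% × 10/365 = £53.2466
1999-07-25 to 1999-12-31: 160 days at 1.4% → £299,000 × 1.4% × 160/365 = £1,834.9589
Total = £6,360.9178

£6,360.92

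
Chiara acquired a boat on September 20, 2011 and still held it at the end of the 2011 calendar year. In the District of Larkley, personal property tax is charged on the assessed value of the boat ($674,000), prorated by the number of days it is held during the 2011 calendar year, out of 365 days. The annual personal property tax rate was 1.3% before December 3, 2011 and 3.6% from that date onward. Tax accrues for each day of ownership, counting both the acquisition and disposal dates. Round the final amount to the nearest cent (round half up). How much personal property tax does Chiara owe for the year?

September 20 – December 2, 2011: 74 days at 1.3% → $674,000 × 1.3% × 74/365 = $1,776.4055
December 3 – December 31, 2011: 29 days at 3.6% → $674,000 × 3.6% × 29/365 = $1,927.8247
Total = $3,704.2301

$3,704.23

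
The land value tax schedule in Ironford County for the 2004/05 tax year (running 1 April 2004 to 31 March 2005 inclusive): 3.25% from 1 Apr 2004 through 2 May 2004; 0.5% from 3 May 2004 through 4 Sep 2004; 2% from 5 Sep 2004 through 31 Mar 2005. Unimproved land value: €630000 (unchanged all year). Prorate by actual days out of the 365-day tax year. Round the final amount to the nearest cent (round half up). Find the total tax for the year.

€10054.11

1 Apr – 2 May 2004: 32 days at 3.25% → €630000 × 3.25% × 32/365 = €1795.0685
3 May – 4 Sep 2004: 125 days at 0.5% → €630000 × 0.5% × 125/365 = €1078.7671
5 Sep 2004 – 31 Mar 2005: 208 days at 2% → €630000 × 2% × 208/365 = €7180.2740
Total = €10054.1096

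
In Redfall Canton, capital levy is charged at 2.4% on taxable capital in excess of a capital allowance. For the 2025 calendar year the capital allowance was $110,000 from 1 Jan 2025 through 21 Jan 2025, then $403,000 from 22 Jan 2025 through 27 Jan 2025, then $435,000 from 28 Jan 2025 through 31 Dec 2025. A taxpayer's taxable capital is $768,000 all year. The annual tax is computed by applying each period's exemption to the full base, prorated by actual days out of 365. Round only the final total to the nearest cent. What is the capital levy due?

1 Jan – 21 Jan 2025: 21 days, exemption $110,000 → ($768,000 − $110,000) × 2.4% × 21/365 = $908.5808
22 Jan – 27 Jan 2025: 6 days, exemption $403,000 → ($768,000 − $403,000) × 2.4% × 6/365 = $144.0000
28 Jan – 31 Dec 2025: 338 days, exemption $435,000 → ($768,000 − $435,000) × 2.4% × 338/365 = $7,400.8110
Total = $8,453.3918

$8,453.39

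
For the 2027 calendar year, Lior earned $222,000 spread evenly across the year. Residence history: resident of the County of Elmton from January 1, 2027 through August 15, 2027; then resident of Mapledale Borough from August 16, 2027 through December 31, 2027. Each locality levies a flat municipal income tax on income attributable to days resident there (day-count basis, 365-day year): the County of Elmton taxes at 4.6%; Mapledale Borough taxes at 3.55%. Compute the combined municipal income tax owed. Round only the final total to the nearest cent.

$9,330.69

The County of Elmton, January 1 – August 15, 2027: 227 days → $222,000 × 4.6% × 227/365 = $6,351.0247
Mapledale Borough, August 16 – December 31, 2027: 138 days → $222,000 × 3.55% × 138/365 = $2,979.6658
Total = $9,330.6904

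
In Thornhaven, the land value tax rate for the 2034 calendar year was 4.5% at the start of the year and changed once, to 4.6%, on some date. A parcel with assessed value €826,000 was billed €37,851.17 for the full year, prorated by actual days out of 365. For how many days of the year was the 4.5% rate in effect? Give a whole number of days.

64 days

Let d = days at the first rate; then 365 − d days at the second rate.
€826,000 × [4.5%·d + 4.6%·(365−d)] / 365 = €37,851.17
Solving gives d = 64, so the new rate took effect on 6 Mar 2034.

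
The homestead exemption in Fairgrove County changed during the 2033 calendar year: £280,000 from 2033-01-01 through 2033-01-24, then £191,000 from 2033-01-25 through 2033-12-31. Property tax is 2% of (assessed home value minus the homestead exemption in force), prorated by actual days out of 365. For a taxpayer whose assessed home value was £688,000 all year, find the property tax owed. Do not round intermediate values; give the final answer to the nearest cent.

2033-01-01 to 2033-01-24: 24 days, exemption £280,000 → (£688,000 − £280,000) × 2% × 24/365 = £536.5479
2033-01-25 to 2033-12-31: 341 days, exemption £191,000 → (£688,000 − £191,000) × 2% × 341/365 = £9,286.4110
Total = £9,822.9589

£9,822.96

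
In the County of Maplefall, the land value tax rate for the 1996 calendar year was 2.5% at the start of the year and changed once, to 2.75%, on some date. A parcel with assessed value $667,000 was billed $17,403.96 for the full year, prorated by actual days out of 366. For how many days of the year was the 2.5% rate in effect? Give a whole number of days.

206 days

Let d = days at the first rate; then 366 − d days at the second rate.
$667,000 × [2.5%·d + 2.75%·(366−d)] / 366 = $17,403.96
Solving gives d = 206, so the new rate took effect on 25 July 1996.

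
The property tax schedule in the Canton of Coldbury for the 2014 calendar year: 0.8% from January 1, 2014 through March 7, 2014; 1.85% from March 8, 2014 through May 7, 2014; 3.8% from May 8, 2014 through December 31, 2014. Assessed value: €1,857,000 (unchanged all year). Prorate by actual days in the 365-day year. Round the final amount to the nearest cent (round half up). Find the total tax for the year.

€54,440.63

January 1 – March 7, 2014: 66 days at 0.8% → €1,857,000 × 0.8% × 66/365 = €2,686.2904
March 8 – May 7, 2014: 61 days at 1.85% → €1,857,000 × 1.85% × 61/365 = €5,741.4370
May 8 – December 31, 2014: 238 days at 3.8% → €1,857,000 × 3.8% × 238/365 = €46,012.8986
Total = €54,440.6260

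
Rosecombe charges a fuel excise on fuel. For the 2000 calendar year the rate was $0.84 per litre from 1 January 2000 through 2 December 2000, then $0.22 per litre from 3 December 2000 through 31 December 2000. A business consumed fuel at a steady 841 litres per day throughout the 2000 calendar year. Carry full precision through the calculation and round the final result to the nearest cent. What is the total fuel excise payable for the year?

1 January – 2 December 2000: 337 days × 841 litres/day = 283,417 litres at $0.84/litre → $238,070.28
3 December – 31 December 2000: 29 days × 841 litres/day = 24,389 litres at $0.22/litre → $5,365.58

$243,435.86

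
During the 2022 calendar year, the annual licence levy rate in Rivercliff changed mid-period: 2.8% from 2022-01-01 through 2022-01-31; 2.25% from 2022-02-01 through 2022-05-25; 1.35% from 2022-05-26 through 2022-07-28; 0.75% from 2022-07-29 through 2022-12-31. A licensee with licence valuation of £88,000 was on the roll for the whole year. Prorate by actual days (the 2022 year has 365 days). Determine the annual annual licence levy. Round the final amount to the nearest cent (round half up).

£1,318.07

2022-01-01 to 2022-01-31: 31 days at 2.8% → £88,000 × 2.8% × 31/365 = £209.2712
2022-02-01 to 2022-05-25: 114 days at 2.25% → £88,000 × 2.25% × 114/365 = £618.4110
2022-05-26 to 2022-07-28: 64 days at 1.35% → £88,000 × 1.35% × 64/365 = £208.3068
2022-07-29 to 2022-12-31: 156 days at 0.75% → £88,000 × 0.75% × 156/365 = £282.0822
Total = £1,318.0712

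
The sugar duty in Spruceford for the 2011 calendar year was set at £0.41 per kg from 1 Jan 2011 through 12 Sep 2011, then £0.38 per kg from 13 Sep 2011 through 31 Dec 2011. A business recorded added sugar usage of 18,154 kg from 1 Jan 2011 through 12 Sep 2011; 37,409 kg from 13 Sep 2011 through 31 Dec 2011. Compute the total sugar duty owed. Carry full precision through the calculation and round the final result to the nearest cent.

1 Jan – 12 Sep 2011: 18,154 kg at £0.41/kg → £7,443.14
13 Sep – 31 Dec 2011: 37,409 kg at £0.38/kg → £14,215.42

£21,658.56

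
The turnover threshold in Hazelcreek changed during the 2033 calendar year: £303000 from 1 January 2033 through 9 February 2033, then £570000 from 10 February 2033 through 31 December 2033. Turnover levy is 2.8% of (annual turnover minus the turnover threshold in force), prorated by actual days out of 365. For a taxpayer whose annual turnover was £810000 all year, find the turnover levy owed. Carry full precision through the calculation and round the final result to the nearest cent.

1 January – 9 February 2033: 40 days, exemption £303000 → (£810000 − £303000) × 2.8% × 40/365 = £1555.7260
10 February – 31 December 2033: 325 days, exemption £570000 → (£810000 − £570000) × 2.8% × 325/365 = £5983.5616
Total = £7539.2877

£7539.29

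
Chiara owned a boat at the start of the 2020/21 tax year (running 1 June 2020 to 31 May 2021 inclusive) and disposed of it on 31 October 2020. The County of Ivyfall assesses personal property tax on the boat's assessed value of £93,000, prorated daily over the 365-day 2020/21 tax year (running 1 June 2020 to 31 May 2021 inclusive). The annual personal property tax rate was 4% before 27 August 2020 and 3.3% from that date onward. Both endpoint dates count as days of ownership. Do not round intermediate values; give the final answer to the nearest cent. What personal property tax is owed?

£1,441.63

1 June – 26 August 2020: 87 days at 4% → £93,000 × 4% × 87/365 = £886.6849
27 August – 31 October 2020: 66 days at 3.3% → £93,000 × 3.3% × 66/365 = £554.9425
Total = £1,441.6274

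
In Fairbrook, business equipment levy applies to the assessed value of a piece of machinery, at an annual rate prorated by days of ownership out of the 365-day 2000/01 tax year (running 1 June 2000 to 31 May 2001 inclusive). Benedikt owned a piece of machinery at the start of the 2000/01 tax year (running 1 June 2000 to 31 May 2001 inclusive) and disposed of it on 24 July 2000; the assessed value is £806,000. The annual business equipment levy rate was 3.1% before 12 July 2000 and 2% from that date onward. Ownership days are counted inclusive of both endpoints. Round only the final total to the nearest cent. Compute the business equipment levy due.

1 June – 11 July 2000: 41 days at 3.1% → £806,000 × 3.1% × 41/365 = £2,806.6466
12 July – 24 July 2000: 13 days at 2% → £806,000 × 2% × 13/365 = £574.1370
Total = £3,380.7836

£3,380.78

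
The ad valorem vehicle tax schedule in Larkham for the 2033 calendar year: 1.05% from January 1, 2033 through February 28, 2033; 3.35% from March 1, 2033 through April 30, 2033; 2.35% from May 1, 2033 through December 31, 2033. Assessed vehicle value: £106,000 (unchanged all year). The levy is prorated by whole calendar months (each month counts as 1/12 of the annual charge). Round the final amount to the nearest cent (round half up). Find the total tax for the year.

£2,438.00

January 1 – February 28, 2033: 2 months at 1.05% → £106,000 × 1.05% × 2/12 = £185.5000
March 1 – April 30, 2033: 2 months at 3.35% → £106,000 × 3.35% × 2/12 = £591.8333
May 1 – December 31, 2033: 8 months at 2.35% → £106,000 × 2.35% × 8/12 = £1,660.6667
Total = £2,438.0000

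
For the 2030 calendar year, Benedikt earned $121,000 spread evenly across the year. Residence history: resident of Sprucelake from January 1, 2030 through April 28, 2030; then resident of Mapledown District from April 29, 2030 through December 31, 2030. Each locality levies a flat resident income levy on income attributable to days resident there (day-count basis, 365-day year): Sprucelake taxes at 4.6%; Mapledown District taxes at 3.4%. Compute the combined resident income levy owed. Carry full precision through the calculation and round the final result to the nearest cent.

$4,583.41

Sprucelake, January 1 – April 28, 2030: 118 days → $121,000 × 4.6% × 118/365 = $1,799.4192
Mapledown District, April 29 – December 31, 2030: 247 days → $121,000 × 3.4% × 247/365 = $2,783.9945
Total = $4,583.4137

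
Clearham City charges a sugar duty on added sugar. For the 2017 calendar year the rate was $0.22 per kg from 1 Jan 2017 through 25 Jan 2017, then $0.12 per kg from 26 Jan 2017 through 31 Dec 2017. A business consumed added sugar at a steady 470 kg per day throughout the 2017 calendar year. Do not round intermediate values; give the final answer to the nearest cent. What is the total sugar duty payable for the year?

1 Jan – 25 Jan 2017: 25 days × 470 kg/day = 11,750 kg at $0.22/kg → $2,585.00
26 Jan – 31 Dec 2017: 340 days × 470 kg/day = 159,800 kg at $0.12/kg → $19,176.00

$21,761.00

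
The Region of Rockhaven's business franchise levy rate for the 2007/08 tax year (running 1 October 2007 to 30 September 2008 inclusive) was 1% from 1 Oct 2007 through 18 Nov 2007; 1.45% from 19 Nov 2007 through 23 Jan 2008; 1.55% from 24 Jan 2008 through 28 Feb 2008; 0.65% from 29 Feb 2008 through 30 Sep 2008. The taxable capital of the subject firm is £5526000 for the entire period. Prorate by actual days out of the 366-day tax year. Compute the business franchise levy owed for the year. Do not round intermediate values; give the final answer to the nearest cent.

1 Oct – 18 Nov 2007: 49 days at 1% → £5526000 × 1% × 49/366 = £7398.1967
19 Nov 2007 – 23 Jan 2008: 66 days at 1.45% → £5526000 × 1.45% × 66/366 = £14449.1311
24 Jan – 28 Feb 2008: 36 days at 1.55% → £5526000 × 1.55% × 36/366 = £8424.8852
29 Feb – 30 Sep 2008: 215 days at 0.65% → £5526000 × 0.65% × 215/366 = £21099.9590
Total = £51372.1721

£51372.17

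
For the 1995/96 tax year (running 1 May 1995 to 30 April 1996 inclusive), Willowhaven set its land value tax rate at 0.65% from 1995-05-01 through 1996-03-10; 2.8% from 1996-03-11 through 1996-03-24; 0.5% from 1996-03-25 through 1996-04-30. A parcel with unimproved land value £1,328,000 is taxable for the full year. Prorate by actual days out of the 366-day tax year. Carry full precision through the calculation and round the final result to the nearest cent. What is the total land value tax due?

£9,522.78

1995-05-01 to 1996-03-10: 315 days at 0.65% → £1,328,000 × 0.65% × 315/366 = £7,429.1803
1996-03-11 to 1996-03-24: 14 days at 2.8% → £1,328,000 × 2.8% × 14/366 = £1,422.3388
1996-03-25 to 1996-04-30: 37 days at 0.5% → £1,328,000 × 0.5% × 37/366 = £671.2568
Total = £9,522.7760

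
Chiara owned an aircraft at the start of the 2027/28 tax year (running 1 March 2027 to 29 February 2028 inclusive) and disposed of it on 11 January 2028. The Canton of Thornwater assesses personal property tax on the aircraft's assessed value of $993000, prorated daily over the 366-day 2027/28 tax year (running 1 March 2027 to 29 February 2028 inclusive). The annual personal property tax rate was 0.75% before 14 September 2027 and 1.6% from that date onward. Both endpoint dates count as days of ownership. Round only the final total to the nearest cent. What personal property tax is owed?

1 March – 13 September 2027: 197 days at 0.75% → $993000 × 0.75% × 197/366 = $4008.6270
14 September 2027 – 11 January 2028: 120 days at 1.6% → $993000 × 1.6% × 120/366 = $5209.1803
Total = $9217.8074

$9217.81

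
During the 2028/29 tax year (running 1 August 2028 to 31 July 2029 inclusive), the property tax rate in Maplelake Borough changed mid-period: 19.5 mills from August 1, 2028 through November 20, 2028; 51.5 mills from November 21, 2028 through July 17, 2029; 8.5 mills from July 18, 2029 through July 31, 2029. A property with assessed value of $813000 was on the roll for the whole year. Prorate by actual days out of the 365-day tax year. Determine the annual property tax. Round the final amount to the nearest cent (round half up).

$32545.62

August 1 – November 20, 2028: 112 days at 19.5 mills → $813000 × 1.95% × 112/365 = $4864.6356
November 21, 2028 – July 17, 2029: 239 days at 51.5 mills → $813000 × 5.15% × 239/365 = $27415.9192
July 18 – July 31, 2029: 14 days at 8.5 mills → $813000 × 0.85% × 14/365 = $265.0603
Total = $32545.6151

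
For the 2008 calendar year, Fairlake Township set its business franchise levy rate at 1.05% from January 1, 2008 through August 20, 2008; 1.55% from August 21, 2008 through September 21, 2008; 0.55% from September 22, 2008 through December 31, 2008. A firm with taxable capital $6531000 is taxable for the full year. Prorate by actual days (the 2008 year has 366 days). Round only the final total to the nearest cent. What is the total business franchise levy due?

January 1 – August 20, 2008: 233 days at 1.05% → $6531000 × 1.05% × 233/366 = $43655.9877
August 21 – September 21, 2008: 32 days at 1.55% → $6531000 × 1.55% × 32/366 = $8850.7541
September 22 – December 31, 2008: 101 days at 0.55% → $6531000 × 0.55% × 101/366 = $9912.4877
Total = $62419.2295

$62419.23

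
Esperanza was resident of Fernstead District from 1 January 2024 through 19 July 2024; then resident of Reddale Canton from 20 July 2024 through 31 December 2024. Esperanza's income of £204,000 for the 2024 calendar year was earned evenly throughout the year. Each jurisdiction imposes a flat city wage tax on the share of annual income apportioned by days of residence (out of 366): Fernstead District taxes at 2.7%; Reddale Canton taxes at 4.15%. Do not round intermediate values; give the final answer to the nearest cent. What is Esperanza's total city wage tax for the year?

Fernstead District, 1 January – 19 July 2024: 201 days → £204,000 × 2.7% × 201/366 = £3,024.8852
Reddale Canton, 20 July – 31 December 2024: 165 days → £204,000 × 4.15% × 165/366 = £3,816.6393
Total = £6,841.5246

£6,841.52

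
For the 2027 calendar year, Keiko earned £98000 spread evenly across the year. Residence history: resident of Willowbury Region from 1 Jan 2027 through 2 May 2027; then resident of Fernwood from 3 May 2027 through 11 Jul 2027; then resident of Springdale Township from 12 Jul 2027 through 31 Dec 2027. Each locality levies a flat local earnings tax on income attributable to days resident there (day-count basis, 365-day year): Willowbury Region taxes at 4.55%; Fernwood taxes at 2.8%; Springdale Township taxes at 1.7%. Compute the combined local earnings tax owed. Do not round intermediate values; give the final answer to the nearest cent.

Willowbury Region, 1 Jan – 2 May 2027: 122 days → £98000 × 4.55% × 122/365 = £1490.4055
Fernwood, 3 May – 11 Jul 2027: 70 days → £98000 × 2.8% × 70/365 = £526.2466
Springdale Township, 12 Jul – 31 Dec 2027: 173 days → £98000 × 1.7% × 173/365 = £789.6384
Total = £2806.2904

£2806.29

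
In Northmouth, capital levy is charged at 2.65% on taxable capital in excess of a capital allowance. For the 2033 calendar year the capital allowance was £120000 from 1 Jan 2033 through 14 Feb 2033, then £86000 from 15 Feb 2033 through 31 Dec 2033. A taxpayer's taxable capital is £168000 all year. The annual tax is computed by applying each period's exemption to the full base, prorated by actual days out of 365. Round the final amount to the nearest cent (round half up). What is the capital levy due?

£2061.92

1 Jan – 14 Feb 2033: 45 days, exemption £120000 → (£168000 − £120000) × 2.65% × 45/365 = £156.8219
15 Feb – 31 Dec 2033: 320 days, exemption £86000 → (£168000 − £86000) × 2.65% × 320/365 = £1905.0959
Total = £2061.9178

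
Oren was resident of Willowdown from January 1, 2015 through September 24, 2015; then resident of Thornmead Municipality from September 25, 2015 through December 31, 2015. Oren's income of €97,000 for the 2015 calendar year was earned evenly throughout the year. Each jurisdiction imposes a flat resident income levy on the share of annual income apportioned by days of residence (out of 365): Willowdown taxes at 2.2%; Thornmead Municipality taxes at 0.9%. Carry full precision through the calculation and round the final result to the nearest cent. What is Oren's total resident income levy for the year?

€1,795.43

Willowdown, January 1 – September 24, 2015: 267 days → €97,000 × 2.2% × 267/365 = €1,561.0356
Thornmead Municipality, September 25 – December 31, 2015: 98 days → €97,000 × 0.9% × 98/365 = €234.3945
Total = €1,795.4301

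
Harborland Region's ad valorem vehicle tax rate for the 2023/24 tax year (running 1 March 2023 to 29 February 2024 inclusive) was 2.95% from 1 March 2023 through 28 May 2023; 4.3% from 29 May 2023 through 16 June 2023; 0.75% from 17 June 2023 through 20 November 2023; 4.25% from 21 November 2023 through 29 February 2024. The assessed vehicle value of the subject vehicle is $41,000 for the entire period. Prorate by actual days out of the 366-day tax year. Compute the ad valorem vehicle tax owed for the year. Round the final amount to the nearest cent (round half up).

$998.39

1 March – 28 May 2023: 89 days at 2.95% → $41,000 × 2.95% × 89/366 = $294.1134
29 May – 16 June 2023: 19 days at 4.3% → $41,000 × 4.3% × 19/366 = $91.5219
17 June – 20 November 2023: 157 days at 0.75% → $41,000 × 0.75% × 157/366 = $131.9057
21 November 2023 – 29 February 2024: 101 days at 4.25% → $41,000 × 4.25% × 101/366 = $480.8538
Total = $998.3948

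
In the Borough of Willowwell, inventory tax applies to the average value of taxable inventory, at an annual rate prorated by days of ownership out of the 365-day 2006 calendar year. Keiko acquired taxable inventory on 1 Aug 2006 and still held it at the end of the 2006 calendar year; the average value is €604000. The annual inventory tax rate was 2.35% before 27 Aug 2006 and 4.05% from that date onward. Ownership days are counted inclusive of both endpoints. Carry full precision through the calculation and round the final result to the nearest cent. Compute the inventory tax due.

1 Aug – 26 Aug 2006: 26 days at 2.35% → €604000 × 2.35% × 26/365 = €1011.0795
27 Aug – 31 Dec 2006: 127 days at 4.05% → €604000 × 4.05% × 127/365 = €8511.4356
Total = €9522.5151

€9522.52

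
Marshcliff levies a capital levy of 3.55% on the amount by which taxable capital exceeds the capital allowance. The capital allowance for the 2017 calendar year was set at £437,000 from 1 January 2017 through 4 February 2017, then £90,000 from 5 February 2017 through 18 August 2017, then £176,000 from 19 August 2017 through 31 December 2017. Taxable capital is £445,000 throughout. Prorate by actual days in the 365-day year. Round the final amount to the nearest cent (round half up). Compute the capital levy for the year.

£10,292.08

1 January – 4 February 2017: 35 days, exemption £437,000 → (£445,000 − £437,000) × 3.55% × 35/365 = £27.2329
5 February – 18 August 2017: 195 days, exemption £90,000 → (£445,000 − £90,000) × 3.55% × 195/365 = £6,732.8425
19 August – 31 December 2017: 135 days, exemption £176,000 → (£445,000 − £176,000) × 3.55% × 135/365 = £3,532.0068
Total = £10,292.0822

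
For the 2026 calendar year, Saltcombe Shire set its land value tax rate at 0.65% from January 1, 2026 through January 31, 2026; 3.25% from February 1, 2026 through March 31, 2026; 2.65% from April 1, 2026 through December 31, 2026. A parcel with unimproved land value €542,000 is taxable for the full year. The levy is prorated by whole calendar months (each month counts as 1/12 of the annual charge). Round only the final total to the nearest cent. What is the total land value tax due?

January 1 – January 31, 2026: 1 month at 0.65% → €542,000 × 0.65% × 1/12 = €293.5833
February 1 – March 31, 2026: 2 months at 3.25% → €542,000 × 3.25% × 2/12 = €2,935.8333
April 1 – December 31, 2026: 9 months at 2.65% → €542,000 × 2.65% × 9/12 = €10,772.2500
Total = €14,001.6667

€14,001.67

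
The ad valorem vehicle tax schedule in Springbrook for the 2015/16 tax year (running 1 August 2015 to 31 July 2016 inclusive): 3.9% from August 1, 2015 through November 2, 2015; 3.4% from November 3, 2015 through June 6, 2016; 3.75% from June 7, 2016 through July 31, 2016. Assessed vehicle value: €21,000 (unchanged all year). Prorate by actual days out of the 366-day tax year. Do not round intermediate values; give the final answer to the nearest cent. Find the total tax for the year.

August 1 – November 2, 2015: 94 days at 3.9% → €21,000 × 3.9% × 94/366 = €210.3443
November 3, 2015 – June 6, 2016: 217 days at 3.4% → €21,000 × 3.4% × 217/366 = €423.3279
June 7 – July 31, 2016: 55 days at 3.75% → €21,000 × 3.75% × 55/366 = €118.3402
Total = €752.0123

€752.01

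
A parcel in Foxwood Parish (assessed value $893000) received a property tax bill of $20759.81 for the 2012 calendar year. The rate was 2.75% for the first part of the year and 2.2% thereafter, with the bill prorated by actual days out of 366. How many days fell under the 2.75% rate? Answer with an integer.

83 days

Let d = days at the first rate; then 366 − d days at the second rate.
$893000 × [2.75%·d + 2.2%·(366−d)] / 366 = $20759.81
Solving gives d = 83, so the new rate took effect on March 24, 2012.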